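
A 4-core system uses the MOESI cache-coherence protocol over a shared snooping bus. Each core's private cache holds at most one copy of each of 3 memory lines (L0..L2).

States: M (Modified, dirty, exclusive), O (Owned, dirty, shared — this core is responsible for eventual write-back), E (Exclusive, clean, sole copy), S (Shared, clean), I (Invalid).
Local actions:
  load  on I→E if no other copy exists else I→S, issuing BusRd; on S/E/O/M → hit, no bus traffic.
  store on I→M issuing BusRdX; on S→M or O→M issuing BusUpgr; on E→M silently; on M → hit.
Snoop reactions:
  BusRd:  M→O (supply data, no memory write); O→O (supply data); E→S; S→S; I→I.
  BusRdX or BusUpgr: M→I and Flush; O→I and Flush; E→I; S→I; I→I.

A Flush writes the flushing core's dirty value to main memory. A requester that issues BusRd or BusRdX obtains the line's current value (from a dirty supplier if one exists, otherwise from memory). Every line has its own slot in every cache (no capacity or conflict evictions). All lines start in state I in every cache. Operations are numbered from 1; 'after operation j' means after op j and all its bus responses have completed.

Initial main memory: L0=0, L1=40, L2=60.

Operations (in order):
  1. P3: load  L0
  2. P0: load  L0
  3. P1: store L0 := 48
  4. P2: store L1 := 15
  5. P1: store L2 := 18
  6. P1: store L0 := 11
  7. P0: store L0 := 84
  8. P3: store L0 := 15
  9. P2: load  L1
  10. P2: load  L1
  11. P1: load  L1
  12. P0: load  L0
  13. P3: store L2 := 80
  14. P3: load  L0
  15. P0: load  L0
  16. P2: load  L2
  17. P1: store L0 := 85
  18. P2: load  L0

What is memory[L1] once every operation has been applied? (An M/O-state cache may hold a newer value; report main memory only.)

memory[L1] = 40

1. P3: load  L0  bus=[BusRd]  L0: P0=I P1=I P2=I P3=E  mem[L0]=0
2. P0: load  L0  bus=[BusRd]  L0: P0=S P1=I P2=I P3=S  mem[L0]=0
3. P1: store L0 := 48  bus=[BusRdX]  L0: P0=I P1=M P2=I P3=I  mem[L0]=0
4. P2: store L1 := 15  bus=[BusRdX]  L1: P0=I P1=I P2=M P3=I  mem[L1]=40
5. P1: store L2 := 18  bus=[BusRdX]  L2: P0=I P1=M P2=I P3=I  mem[L2]=60
6. P1: store L0 := 11  bus=[-]  L0: P0=I P1=M P2=I P3=I  mem[L0]=0
7. P0: store L0 := 84  bus=[BusRdX,Flush]  L0: P0=M P1=I P2=I P3=I  mem[L0]=11
8. P3: store L0 := 15  bus=[BusRdX,Flush]  L0: P0=I P1=I P2=I P3=M  mem[L0]=84
9. P2: load  L1  bus=[-]  L1: P0=I P1=I P2=M P3=I  mem[L1]=40
10. P2: load  L1  bus=[-]  L1: P0=I P1=I P2=M P3=I  mem[L1]=40
11. P1: load  L1  bus=[BusRd]  L1: P0=I P1=S P2=O P3=I  mem[L1]=40
12. P0: load  L0  bus=[BusRd]  L0: P0=S P1=I P2=I P3=O  mem[L0]=84
13. P3: store L2 := 80  bus=[BusRdX,Flush]  L2: P0=I P1=I P2=I P3=M  mem[L2]=18
14. P3: load  L0  bus=[-]  L0: P0=S P1=I P2=I P3=O  mem[L0]=84
15. P0: load  L0  bus=[-]  L0: P0=S P1=I P2=I P3=O  mem[L0]=84
16. P2: load  L2  bus=[BusRd]  L2: P0=I P1=I P2=S P3=O  mem[L2]=18
17. P1: store L0 := 85  bus=[BusRdX,Flush]  L0: P0=I P1=M P2=I P3=I  mem[L0]=15
18. P2: load  L0  bus=[BusRd]  L0: P0=I P1=O P2=S P3=I  mem[L0]=15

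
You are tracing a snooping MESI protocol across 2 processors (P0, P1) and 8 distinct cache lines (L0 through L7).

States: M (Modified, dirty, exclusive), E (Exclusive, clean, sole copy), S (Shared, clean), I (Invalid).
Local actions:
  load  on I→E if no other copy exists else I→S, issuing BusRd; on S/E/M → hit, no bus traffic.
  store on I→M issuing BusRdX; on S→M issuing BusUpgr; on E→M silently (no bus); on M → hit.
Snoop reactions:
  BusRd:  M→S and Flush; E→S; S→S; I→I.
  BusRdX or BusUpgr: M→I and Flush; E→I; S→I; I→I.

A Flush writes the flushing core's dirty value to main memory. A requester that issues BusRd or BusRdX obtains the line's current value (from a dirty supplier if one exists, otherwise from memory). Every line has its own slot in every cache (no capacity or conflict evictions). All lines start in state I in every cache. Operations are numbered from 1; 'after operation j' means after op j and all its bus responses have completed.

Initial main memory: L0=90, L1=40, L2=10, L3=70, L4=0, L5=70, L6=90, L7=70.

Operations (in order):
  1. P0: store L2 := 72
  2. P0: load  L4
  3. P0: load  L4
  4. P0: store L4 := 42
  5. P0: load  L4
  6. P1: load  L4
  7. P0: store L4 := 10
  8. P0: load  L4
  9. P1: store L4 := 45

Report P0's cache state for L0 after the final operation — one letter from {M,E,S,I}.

step 1: P0: store L2 := 72  ⟶  MI  (L2)  txn=BusRdX  M[L2]=10
step 2: P0: load  L4  ⟶  EI  (L4)  txn=BusRd  M[L4]=0
step 3: P0: load  L4  ⟶  EI  (L4)  txn=∅  M[L4]=0
step 4: P0: store L4 := 42  ⟶  MI  (L4)  txn=∅  M[L4]=0
step 5: P0: load  L4  ⟶  MI  (L4)  txn=∅  M[L4]=0
step 6: P1: load  L4  ⟶  SS  (L4)  txn=BusRd+Flush  M[L4]=42
step 7: P0: store L4 := 10  ⟶  MI  (L4)  txn=BusUpgr  M[L4]=42
step 8: P0: load  L4  ⟶  MI  (L4)  txn=∅  M[L4]=42
step 9: P1: store L4 := 45  ⟶  IM  (L4)  txn=BusRdX+Flush  M[L4]=10

state = I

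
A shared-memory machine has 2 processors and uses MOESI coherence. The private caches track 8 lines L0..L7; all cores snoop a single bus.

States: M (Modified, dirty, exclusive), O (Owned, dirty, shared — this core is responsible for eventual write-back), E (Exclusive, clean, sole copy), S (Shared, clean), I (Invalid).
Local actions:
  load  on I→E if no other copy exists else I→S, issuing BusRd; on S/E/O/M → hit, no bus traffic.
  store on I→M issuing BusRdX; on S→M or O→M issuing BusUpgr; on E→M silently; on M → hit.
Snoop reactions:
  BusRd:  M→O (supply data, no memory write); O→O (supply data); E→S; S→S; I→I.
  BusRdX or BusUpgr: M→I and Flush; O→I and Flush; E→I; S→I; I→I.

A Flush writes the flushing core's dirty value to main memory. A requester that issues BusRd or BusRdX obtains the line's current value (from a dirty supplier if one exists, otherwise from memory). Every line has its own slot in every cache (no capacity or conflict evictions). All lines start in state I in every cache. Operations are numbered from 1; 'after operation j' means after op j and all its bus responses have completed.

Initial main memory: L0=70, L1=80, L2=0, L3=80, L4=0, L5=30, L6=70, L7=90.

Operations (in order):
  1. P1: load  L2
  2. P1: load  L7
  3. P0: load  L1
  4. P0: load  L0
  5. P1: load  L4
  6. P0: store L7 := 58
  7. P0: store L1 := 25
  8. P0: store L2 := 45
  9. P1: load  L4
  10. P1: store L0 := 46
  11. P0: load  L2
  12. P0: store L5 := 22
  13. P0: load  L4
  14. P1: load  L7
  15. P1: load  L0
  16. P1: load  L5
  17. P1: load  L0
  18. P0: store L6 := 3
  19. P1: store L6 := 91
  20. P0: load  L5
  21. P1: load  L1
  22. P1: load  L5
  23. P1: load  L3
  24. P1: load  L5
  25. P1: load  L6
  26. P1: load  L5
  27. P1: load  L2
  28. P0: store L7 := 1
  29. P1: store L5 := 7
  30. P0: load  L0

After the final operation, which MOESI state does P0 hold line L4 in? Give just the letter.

state = S

1. P1: load  L2  bus=[BusRd]  L2: P0=I P1=E  mem[L2]=0
2. P1: load  L7  bus=[BusRd]  L7: P0=I P1=E  mem[L7]=90
3. P0: load  L1  bus=[BusRd]  L1: P0=E P1=I  mem[L1]=80
4. P0: load  L0  bus=[BusRd]  L0: P0=E P1=I  mem[L0]=70
5. P1: load  L4  bus=[BusRd]  L4: P0=I P1=E  mem[L4]=0
6. P0: store L7 := 58  bus=[BusRdX]  L7: P0=M P1=I  mem[L7]=90
7. P0: store L1 := 25  bus=[-]  L1: P0=M P1=I  mem[L1]=80
8. P0: store L2 := 45  bus=[BusRdX]  L2: P0=M P1=I  mem[L2]=0
9. P1: load  L4  bus=[-]  L4: P0=I P1=E  mem[L4]=0
10. P1: store L0 := 46  bus=[BusRdX]  L0: P0=I P1=M  mem[L0]=70
11. P0: load  L2  bus=[-]  L2: P0=M P1=I  mem[L2]=0
12. P0: store L5 := 22  bus=[BusRdX]  L5: P0=M P1=I  mem[L5]=30
13. P0: load  L4  bus=[BusRd]  L4: P0=S P1=S  mem[L4]=0
14. P1: load  L7  bus=[BusRd]  L7: P0=O P1=S  mem[L7]=90
15. P1: load  L0  bus=[-]  L0: P0=I P1=M  mem[L0]=70
16. P1: load  L5  bus=[BusRd]  L5: P0=O P1=S  mem[L5]=30
17. P1: load  L0  bus=[-]  L0: P0=I P1=M  mem[L0]=70
18. P0: store L6 := 3  bus=[BusRdX]  L6: P0=M P1=I  mem[L6]=70
19. P1: store L6 := 91  bus=[BusRdX,Flush]  L6: P0=I P1=M  mem[L6]=3
20. P0: load  L5  bus=[-]  L5: P0=O P1=S  mem[L5]=30
21. P1: load  L1  bus=[BusRd]  L1: P0=O P1=S  mem[L1]=80
22. P1: load  L5  bus=[-]  L5: P0=O P1=S  mem[L5]=30
23. P1: load  L3  bus=[BusRd]  L3: P0=I P1=E  mem[L3]=80
24. P1: load  L5  bus=[-]  L5: P0=O P1=S  mem[L5]=30
25. P1: load  L6  bus=[-]  L6: P0=I P1=M  mem[L6]=3
26. P1: load  L5  bus=[-]  L5: P0=O P1=S  mem[L5]=30
27. P1: load  L2  bus=[BusRd]  L2: P0=O P1=S  mem[L2]=0
28. P0: store L7 := 1  bus=[BusUpgr]  L7: P0=M P1=I  mem[L7]=90
29. P1: store L5 := 7  bus=[BusUpgr,Flush]  L5: P0=I P1=M  mem[L5]=22
30. P0: load  L0  bus=[BusRd]  L0: P0=S P1=O  mem[L0]=70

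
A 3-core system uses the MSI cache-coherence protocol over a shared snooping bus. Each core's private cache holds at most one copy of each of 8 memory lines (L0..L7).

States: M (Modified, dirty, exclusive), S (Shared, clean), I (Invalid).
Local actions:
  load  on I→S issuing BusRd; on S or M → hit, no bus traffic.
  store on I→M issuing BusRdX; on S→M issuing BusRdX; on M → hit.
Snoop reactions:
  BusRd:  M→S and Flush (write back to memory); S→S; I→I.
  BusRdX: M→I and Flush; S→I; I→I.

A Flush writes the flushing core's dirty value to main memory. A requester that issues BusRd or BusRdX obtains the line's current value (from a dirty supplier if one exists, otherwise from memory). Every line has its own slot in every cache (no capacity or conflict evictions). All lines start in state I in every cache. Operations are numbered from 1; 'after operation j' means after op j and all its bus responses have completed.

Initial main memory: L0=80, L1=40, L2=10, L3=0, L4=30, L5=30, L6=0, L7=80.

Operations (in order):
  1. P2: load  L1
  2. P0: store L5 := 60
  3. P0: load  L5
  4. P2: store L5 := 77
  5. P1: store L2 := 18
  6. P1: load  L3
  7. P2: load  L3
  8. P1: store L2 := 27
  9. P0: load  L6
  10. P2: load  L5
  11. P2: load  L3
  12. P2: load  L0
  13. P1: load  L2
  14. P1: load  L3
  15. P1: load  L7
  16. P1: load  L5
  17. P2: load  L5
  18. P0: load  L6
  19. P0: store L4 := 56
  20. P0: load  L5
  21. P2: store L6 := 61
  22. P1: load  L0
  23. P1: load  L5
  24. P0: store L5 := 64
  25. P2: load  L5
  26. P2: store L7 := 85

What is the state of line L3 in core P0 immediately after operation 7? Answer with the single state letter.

  op1 P2: load  L1 → I/I/S on L1; bus BusRd; mem=40
  op2 P0: store L5 := 60 → M/I/I on L5; bus BusRdX; mem=30
  op3 P0: load  L5 → M/I/I on L5; bus (none); mem=30
  op4 P2: store L5 := 77 → I/I/M on L5; bus BusRdX Flush; mem=60
  op5 P1: store L2 := 18 → I/M/I on L2; bus BusRdX; mem=10
  op6 P1: load  L3 → I/S/I on L3; bus BusRd; mem=0
  op7 P2: load  L3 → I/S/S on L3; bus BusRd; mem=0
  op8 P1: store L2 := 27 → I/M/I on L2; bus (none); mem=10
  op9 P0: load  L6 → S/I/I on L6; bus BusRd; mem=0
  op10 P2: load  L5 → I/I/M on L5; bus (none); mem=60
  op11 P2: load  L3 → I/S/S on L3; bus (none); mem=0
  op12 P2: load  L0 → I/I/S on L0; bus BusRd; mem=80
  op13 P1: load  L2 → I/M/I on L2; bus (none); mem=10
  op14 P1: load  L3 → I/S/S on L3; bus (none); mem=0
  op15 P1: load  L7 → I/S/I on L7; bus BusRd; mem=80
  op16 P1: load  L5 → I/S/S on L5; bus BusRd Flush; mem=77
  op17 P2: load  L5 → I/S/S on L5; bus (none); mem=77
  op18 P0: load  L6 → S/I/I on L6; bus (none); mem=0
  op19 P0: store L4 := 56 → M/I/I on L4; bus BusRdX; mem=30
  op20 P0: load  L5 → S/S/S on L5; bus BusRd; mem=77
  op21 P2: store L6 := 61 → I/I/M on L6; bus BusRdX; mem=0
  op22 P1: load  L0 → I/S/S on L0; bus BusRd; mem=80
  op23 P1: load  L5 → S/S/S on L5; bus (none); mem=77
  op24 P0: store L5 := 64 → M/I/I on L5; bus BusRdX; mem=77
  op25 P2: load  L5 → S/I/S on L5; bus BusRd Flush; mem=64
  op26 P2: store L7 := 85 → I/I/M on L7; bus BusRdX; mem=80

state = I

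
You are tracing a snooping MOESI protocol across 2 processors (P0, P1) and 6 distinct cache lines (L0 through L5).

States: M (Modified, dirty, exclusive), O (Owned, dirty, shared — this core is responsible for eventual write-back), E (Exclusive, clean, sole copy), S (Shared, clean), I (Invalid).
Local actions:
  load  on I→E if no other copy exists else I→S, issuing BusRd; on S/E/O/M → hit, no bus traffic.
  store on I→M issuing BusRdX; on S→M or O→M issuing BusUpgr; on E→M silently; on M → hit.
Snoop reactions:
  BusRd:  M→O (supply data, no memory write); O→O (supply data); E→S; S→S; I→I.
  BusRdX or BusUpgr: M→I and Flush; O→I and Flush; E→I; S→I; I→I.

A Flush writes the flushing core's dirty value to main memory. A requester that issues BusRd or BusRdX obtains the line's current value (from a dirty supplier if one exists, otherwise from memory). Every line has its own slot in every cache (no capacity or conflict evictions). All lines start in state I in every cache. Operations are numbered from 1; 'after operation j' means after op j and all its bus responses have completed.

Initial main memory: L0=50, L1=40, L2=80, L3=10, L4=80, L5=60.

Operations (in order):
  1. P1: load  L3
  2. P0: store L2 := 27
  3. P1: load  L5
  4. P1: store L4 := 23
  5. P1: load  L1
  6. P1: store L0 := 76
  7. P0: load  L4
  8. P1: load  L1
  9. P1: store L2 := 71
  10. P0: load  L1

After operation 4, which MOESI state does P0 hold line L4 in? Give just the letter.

state = I

[1] P1: load  L3 | P0:I, P1:E(10) | bus: BusRd
[2] P0: store L2 := 27 | P0:M(27), P1:I | bus: BusRdX
[3] P1: load  L5 | P0:I, P1:E(60) | bus: BusRd
[4] P1: store L4 := 23 | P0:I, P1:M(23) | bus: BusRdX
[5] P1: load  L1 | P0:I, P1:E(40) | bus: BusRd
[6] P1: store L0 := 76 | P0:I, P1:M(76) | bus: BusRdX
[7] P0: load  L4 | P0:S(23), P1:O(23) | bus: BusRd
[8] P1: load  L1 | P0:I, P1:E(40) | bus: none
[9] P1: store L2 := 71 | P0:I, P1:M(71) | bus: BusRdX,Flush
[10] P0: load  L1 | P0:S(40), P1:S(40) | bus: BusRd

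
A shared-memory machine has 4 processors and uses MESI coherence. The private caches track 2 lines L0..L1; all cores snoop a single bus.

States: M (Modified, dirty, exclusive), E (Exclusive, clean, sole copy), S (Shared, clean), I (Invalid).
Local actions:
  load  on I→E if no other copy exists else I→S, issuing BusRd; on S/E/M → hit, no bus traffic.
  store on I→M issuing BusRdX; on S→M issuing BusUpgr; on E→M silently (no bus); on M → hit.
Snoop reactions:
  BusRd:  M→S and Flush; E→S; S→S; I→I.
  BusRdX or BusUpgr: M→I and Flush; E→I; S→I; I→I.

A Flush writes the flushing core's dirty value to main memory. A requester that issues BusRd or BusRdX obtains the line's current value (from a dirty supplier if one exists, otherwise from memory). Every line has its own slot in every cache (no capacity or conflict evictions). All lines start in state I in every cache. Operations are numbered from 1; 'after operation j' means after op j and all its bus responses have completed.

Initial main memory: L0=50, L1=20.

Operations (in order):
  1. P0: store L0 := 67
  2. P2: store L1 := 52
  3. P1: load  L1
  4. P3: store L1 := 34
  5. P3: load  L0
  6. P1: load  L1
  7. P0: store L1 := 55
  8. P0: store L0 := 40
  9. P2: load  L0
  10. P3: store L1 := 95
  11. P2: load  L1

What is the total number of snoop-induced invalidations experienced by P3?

invalidations = 2

step 1: P0: store L0 := 67  ⟶  MIII  (L0)  txn=BusRdX  M[L0]=50
step 2: P2: store L1 := 52  ⟶  IIMI  (L1)  txn=BusRdX  M[L1]=20
step 3: P1: load  L1  ⟶  ISSI  (L1)  txn=BusRd+Flush  M[L1]=52
step 4: P3: store L1 := 34  ⟶  IIIM  (L1)  txn=BusRdX  M[L1]=52
step 5: P3: load  L0  ⟶  SIIS  (L0)  txn=BusRd+Flush  M[L0]=67
step 6: P1: load  L1  ⟶  ISIS  (L1)  txn=BusRd+Flush  M[L1]=34
step 7: P0: store L1 := 55  ⟶  MIII  (L1)  txn=BusRdX  M[L1]=34
step 8: P0: store L0 := 40  ⟶  MIII  (L0)  txn=BusUpgr  M[L0]=67
step 9: P2: load  L0  ⟶  SISI  (L0)  txn=BusRd+Flush  M[L0]=40
step 10: P3: store L1 := 95  ⟶  IIIM  (L1)  txn=BusRdX+Flush  M[L1]=55
step 11: P2: load  L1  ⟶  IISS  (L1)  txn=BusRd+Flush  M[L1]=95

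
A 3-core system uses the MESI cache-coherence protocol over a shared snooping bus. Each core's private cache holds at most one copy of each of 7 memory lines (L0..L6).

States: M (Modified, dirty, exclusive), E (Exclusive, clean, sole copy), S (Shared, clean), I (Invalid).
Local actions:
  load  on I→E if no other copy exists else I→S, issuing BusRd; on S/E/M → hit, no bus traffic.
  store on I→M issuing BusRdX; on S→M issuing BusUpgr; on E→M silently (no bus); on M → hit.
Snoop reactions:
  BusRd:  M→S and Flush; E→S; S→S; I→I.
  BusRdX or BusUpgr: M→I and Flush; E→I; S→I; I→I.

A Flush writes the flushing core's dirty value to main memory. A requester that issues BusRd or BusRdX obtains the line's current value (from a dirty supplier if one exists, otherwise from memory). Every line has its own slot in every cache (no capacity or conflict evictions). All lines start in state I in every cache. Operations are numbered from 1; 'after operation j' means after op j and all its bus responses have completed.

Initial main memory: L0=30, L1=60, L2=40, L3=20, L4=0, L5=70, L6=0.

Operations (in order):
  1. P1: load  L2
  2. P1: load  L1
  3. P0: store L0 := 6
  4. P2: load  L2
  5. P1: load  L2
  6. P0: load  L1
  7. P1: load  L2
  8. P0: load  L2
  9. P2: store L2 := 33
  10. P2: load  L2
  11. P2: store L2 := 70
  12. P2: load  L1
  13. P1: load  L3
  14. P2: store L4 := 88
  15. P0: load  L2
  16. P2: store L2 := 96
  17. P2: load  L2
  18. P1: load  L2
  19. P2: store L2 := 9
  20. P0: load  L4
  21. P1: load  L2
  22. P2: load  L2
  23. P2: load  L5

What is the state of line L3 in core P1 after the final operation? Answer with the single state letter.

state = E

  op1 P1: load  L2 → I/E/I on L2; bus BusRd; mem=40
  op2 P1: load  L1 → I/E/I on L1; bus BusRd; mem=60
  op3 P0: store L0 := 6 → M/I/I on L0; bus BusRdX; mem=30
  op4 P2: load  L2 → I/S/S on L2; bus BusRd; mem=40
  op5 P1: load  L2 → I/S/S on L2; bus (none); mem=40
  op6 P0: load  L1 → S/S/I on L1; bus BusRd; mem=60
  op7 P1: load  L2 → I/S/S on L2; bus (none); mem=40
  op8 P0: load  L2 → S/S/S on L2; bus BusRd; mem=40
  op9 P2: store L2 := 33 → I/I/M on L2; bus BusUpgr; mem=40
  op10 P2: load  L2 → I/I/M on L2; bus (none); mem=40
  op11 P2: store L2 := 70 → I/I/M on L2; bus (none); mem=40
  op12 P2: load  L1 → S/S/S on L1; bus BusRd; mem=60
  op13 P1: load  L3 → I/E/I on L3; bus BusRd; mem=20
  op14 P2: store L4 := 88 → I/I/M on L4; bus BusRdX; mem=0
  op15 P0: load  L2 → S/I/S on L2; bus BusRd Flush; mem=70
  op16 P2: store L2 := 96 → I/I/M on L2; bus BusUpgr; mem=70
  op17 P2: load  L2 → I/I/M on L2; bus (none); mem=70
  op18 P1: load  L2 → I/S/S on L2; bus BusRd Flush; mem=96
  op19 P2: store L2 := 9 → I/I/M on L2; bus BusUpgr; mem=96
  op20 P0: load  L4 → S/I/S on L4; bus BusRd Flush; mem=88
  op21 P1: load  L2 → I/S/S on L2; bus BusRd Flush; mem=9
  op22 P2: load  L2 → I/S/S on L2; bus (none); mem=9
  op23 P2: load  L5 → I/I/E on L5; bus BusRd; mem=70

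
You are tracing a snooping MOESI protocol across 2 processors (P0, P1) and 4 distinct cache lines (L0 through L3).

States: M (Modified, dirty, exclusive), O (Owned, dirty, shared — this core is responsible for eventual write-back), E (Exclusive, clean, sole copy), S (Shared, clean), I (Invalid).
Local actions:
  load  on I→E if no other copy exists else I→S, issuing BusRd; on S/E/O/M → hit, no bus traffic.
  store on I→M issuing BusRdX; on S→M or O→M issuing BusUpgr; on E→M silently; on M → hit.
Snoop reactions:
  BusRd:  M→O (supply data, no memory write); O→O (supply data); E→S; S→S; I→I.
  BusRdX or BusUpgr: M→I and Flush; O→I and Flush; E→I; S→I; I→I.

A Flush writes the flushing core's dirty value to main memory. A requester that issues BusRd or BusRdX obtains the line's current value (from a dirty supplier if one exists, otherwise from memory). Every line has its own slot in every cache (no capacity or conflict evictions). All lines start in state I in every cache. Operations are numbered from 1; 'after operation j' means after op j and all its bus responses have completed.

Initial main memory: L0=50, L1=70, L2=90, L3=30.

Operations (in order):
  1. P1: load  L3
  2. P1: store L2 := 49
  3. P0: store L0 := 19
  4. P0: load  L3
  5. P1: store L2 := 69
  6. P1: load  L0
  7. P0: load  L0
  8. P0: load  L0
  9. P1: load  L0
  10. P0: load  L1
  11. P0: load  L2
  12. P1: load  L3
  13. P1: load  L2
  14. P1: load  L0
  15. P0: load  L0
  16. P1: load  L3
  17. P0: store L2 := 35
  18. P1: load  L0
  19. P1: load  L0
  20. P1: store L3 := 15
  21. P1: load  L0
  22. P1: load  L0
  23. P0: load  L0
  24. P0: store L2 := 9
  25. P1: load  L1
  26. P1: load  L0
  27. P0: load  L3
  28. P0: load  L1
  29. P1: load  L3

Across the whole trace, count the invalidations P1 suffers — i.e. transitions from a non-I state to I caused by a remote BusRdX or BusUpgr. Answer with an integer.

[1] P1: load  L3 | P0:I, P1:E(30) | bus: BusRd
[2] P1: store L2 := 49 | P0:I, P1:M(49) | bus: BusRdX
[3] P0: store L0 := 19 | P0:M(19), P1:I | bus: BusRdX
[4] P0: load  L3 | P0:S(30), P1:S(30) | bus: BusRd
[5] P1: store L2 := 69 | P0:I, P1:M(69) | bus: none
[6] P1: load  L0 | P0:O(19), P1:S(19) | bus: BusRd
[7] P0: load  L0 | P0:O(19), P1:S(19) | bus: none
[8] P0: load  L0 | P0:O(19), P1:S(19) | bus: none
[9] P1: load  L0 | P0:O(19), P1:S(19) | bus: none
[10] P0: load  L1 | P0:E(70), P1:I | bus: BusRd
[11] P0: load  L2 | P0:S(69), P1:O(69) | bus: BusRd
[12] P1: load  L3 | P0:S(30), P1:S(30) | bus: none
[13] P1: load  L2 | P0:S(69), P1:O(69) | bus: none
[14] P1: load  L0 | P0:O(19), P1:S(19) | bus: none
[15] P0: load  L0 | P0:O(19), P1:S(19) | bus: none
[16] P1: load  L3 | P0:S(30), P1:S(30) | bus: none
[17] P0: store L2 := 35 | P0:M(35), P1:I | bus: BusUpgr,Flush
[18] P1: load  L0 | P0:O(19), P1:S(19) | bus: none
[19] P1: load  L0 | P0:O(19), P1:S(19) | bus: none
[20] P1: store L3 := 15 | P0:I, P1:M(15) | bus: BusUpgr
[21] P1: load  L0 | P0:O(19), P1:S(19) | bus: none
[22] P1: load  L0 | P0:O(19), P1:S(19) | bus: none
[23] P0: load  L0 | P0:O(19), P1:S(19) | bus: none
[24] P0: store L2 := 9 | P0:M(9), P1:I | bus: none
[25] P1: load  L1 | P0:S(70), P1:S(70) | bus: BusRd
[26] P1: load  L0 | P0:O(19), P1:S(19) | bus: none
[27] P0: load  L3 | P0:S(15), P1:O(15) | bus: BusRd
[28] P0: load  L1 | P0:S(70), P1:S(70) | bus: none
[29] P1: load  L3 | P0:S(15), P1:O(15) | bus: none

invalidations = 1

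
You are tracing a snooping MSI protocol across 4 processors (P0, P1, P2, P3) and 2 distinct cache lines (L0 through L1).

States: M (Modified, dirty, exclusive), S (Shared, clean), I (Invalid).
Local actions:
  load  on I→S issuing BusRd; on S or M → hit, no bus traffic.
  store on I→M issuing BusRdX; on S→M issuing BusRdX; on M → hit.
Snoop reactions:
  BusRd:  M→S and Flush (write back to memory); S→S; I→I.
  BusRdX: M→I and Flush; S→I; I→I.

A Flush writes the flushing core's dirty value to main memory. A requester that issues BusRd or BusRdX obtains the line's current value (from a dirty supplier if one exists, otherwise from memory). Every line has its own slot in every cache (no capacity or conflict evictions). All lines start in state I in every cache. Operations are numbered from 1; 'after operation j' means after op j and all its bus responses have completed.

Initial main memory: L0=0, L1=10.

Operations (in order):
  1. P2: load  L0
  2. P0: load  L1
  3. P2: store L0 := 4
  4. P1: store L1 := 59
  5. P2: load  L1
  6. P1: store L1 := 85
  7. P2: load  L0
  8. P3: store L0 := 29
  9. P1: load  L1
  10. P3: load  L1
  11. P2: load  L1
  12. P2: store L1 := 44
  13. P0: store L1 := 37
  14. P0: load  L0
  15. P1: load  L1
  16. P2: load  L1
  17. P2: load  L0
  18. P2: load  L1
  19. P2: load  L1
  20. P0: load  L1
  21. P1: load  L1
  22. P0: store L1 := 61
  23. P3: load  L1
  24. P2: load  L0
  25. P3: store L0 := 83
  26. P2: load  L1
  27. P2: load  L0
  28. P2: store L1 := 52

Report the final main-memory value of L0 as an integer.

[1] P2: load  L0 | P0:I, P1:I, P2:S(0), P3:I | bus: BusRd
[2] P0: load  L1 | P0:S(10), P1:I, P2:I, P3:I | bus: BusRd
[3] P2: store L0 := 4 | P0:I, P1:I, P2:M(4), P3:I | bus: BusRdX
[4] P1: store L1 := 59 | P0:I, P1:M(59), P2:I, P3:I | bus: BusRdX
[5] P2: load  L1 | P0:I, P1:S(59), P2:S(59), P3:I | bus: BusRd,Flush
[6] P1: store L1 := 85 | P0:I, P1:M(85), P2:I, P3:I | bus: BusRdX
[7] P2: load  L0 | P0:I, P1:I, P2:M(4), P3:I | bus: none
[8] P3: store L0 := 29 | P0:I, P1:I, P2:I, P3:M(29) | bus: BusRdX,Flush
[9] P1: load  L1 | P0:I, P1:M(85), P2:I, P3:I | bus: none
[10] P3: load  L1 | P0:I, P1:S(85), P2:I, P3:S(85) | bus: BusRd,Flush
[11] P2: load  L1 | P0:I, P1:S(85), P2:S(85), P3:S(85) | bus: BusRd
[12] P2: store L1 := 44 | P0:I, P1:I, P2:M(44), P3:I | bus: BusRdX
[13] P0: store L1 := 37 | P0:M(37), P1:I, P2:I, P3:I | bus: BusRdX,Flush
[14] P0: load  L0 | P0:S(29), P1:I, P2:I, P3:S(29) | bus: BusRd,Flush
[15] P1: load  L1 | P0:S(37), P1:S(37), P2:I, P3:I | bus: BusRd,Flush
[16] P2: load  L1 | P0:S(37), P1:S(37), P2:S(37), P3:I | bus: BusRd
[17] P2: load  L0 | P0:S(29), P1:I, P2:S(29), P3:S(29) | bus: BusRd
[18] P2: load  L1 | P0:S(37), P1:S(37), P2:S(37), P3:I | bus: none
[19] P2: load  L1 | P0:S(37), P1:S(37), P2:S(37), P3:I | bus: none
[20] P0: load  L1 | P0:S(37), P1:S(37), P2:S(37), P3:I | bus: none
[21] P1: load  L1 | P0:S(37), P1:S(37), P2:S(37), P3:I | bus: none
[22] P0: store L1 := 61 | P0:M(61), P1:I, P2:I, P3:I | bus: BusRdX
[23] P3: load  L1 | P0:S(61), P1:I, P2:I, P3:S(61) | bus: BusRd,Flush
[24] P2: load  L0 | P0:S(29), P1:I, P2:S(29), P3:S(29) | bus: none
[25] P3: store L0 := 83 | P0:I, P1:I, P2:I, P3:M(83) | bus: BusRdX
[26] P2: load  L1 | P0:S(61), P1:I, P2:S(61), P3:S(61) | bus: BusRd
[27] P2: load  L0 | P0:I, P1:I, P2:S(83), P3:S(83) | bus: BusRd,Flush
[28] P2: store L1 := 52 | P0:I, P1:I, P2:M(52), P3:I | bus: BusRdX

memory[L0] = 83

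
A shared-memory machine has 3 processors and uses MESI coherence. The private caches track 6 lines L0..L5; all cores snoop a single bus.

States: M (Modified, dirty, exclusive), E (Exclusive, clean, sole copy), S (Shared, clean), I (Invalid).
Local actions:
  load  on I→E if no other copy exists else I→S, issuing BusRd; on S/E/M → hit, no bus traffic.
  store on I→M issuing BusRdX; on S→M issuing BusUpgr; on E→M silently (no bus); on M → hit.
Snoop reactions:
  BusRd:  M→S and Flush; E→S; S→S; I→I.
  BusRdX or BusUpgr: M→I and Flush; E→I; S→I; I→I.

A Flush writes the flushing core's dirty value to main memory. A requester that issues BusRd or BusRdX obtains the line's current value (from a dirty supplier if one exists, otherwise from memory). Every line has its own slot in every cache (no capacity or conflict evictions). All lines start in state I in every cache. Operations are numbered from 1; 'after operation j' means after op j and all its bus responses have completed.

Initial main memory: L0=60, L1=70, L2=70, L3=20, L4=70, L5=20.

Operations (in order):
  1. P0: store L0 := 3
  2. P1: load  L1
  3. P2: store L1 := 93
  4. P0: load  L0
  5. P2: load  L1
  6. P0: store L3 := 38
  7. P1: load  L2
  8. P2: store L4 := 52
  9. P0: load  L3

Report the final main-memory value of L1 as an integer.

step 1: P0: store L0 := 3  ⟶  MII  (L0)  txn=BusRdX  M[L0]=60
step 2: P1: load  L1  ⟶  IEI  (L1)  txn=BusRd  M[L1]=70
step 3: P2: store L1 := 93  ⟶  IIM  (L1)  txn=BusRdX  M[L1]=70
step 4: P0: load  L0  ⟶  MII  (L0)  txn=∅  M[L0]=60
step 5: P2: load  L1  ⟶  IIM  (L1)  txn=∅  M[L1]=70
step 6: P0: store L3 := 38  ⟶  MII  (L3)  txn=BusRdX  M[L3]=20
step 7: P1: load  L2  ⟶  IEI  (L2)  txn=BusRd  M[L2]=70
step 8: P2: store L4 := 52  ⟶  IIM  (L4)  txn=BusRdX  M[L4]=70
step 9: P0: load  L3  ⟶  MII  (L3)  txn=∅  M[L3]=20

memory[L1] = 70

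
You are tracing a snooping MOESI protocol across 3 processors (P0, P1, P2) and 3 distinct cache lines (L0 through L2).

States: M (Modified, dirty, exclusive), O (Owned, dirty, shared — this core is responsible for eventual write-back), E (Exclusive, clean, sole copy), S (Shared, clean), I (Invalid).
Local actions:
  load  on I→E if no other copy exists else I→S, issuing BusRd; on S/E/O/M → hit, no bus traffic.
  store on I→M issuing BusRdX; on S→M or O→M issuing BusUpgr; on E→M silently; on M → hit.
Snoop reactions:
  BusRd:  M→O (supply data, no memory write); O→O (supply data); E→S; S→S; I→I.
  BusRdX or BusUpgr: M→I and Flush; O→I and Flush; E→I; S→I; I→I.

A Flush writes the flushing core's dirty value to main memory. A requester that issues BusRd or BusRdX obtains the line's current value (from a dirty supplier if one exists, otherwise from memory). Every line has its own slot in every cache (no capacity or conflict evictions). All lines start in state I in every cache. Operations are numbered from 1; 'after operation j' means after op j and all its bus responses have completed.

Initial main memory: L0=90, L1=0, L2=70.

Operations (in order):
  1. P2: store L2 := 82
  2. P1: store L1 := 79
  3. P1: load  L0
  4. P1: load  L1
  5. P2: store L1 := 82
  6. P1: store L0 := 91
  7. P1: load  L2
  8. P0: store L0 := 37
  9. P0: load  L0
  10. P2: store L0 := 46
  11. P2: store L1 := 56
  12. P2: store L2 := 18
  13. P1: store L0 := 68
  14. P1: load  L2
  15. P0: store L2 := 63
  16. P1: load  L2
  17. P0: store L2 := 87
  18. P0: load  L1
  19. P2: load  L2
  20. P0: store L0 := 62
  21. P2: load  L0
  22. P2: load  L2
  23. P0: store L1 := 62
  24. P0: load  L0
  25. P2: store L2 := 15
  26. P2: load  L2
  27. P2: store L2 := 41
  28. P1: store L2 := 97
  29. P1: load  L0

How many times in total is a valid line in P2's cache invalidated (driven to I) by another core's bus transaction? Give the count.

step 1: P2: store L2 := 82  ⟶  IIM  (L2)  txn=BusRdX  M[L2]=70
step 2: P1: store L1 := 79  ⟶  IMI  (L1)  txn=BusRdX  M[L1]=0
step 3: P1: load  L0  ⟶  IEI  (L0)  txn=BusRd  M[L0]=90
step 4: P1: load  L1  ⟶  IMI  (L1)  txn=∅  M[L1]=0
step 5: P2: store L1 := 82  ⟶  IIM  (L1)  txn=BusRdX+Flush  M[L1]=79
step 6: P1: store L0 := 91  ⟶  IMI  (L0)  txn=∅  M[L0]=90
step 7: P1: load  L2  ⟶  ISO  (L2)  txn=BusRd  M[L2]=70
step 8: P0: store L0 := 37  ⟶  MII  (L0)  txn=BusRdX+Flush  M[L0]=91
step 9: P0: load  L0  ⟶  MII  (L0)  txn=∅  M[L0]=91
step 10: P2: store L0 := 46  ⟶  IIM  (L0)  txn=BusRdX+Flush  M[L0]=37
step 11: P2: store L1 := 56  ⟶  IIM  (L1)  txn=∅  M[L1]=79
step 12: P2: store L2 := 18  ⟶  IIM  (L2)  txn=BusUpgr  M[L2]=70
step 13: P1: store L0 := 68  ⟶  IMI  (L0)  txn=BusRdX+Flush  M[L0]=46
step 14: P1: load  L2  ⟶  ISO  (L2)  txn=BusRd  M[L2]=70
step 15: P0: store L2 := 63  ⟶  MII  (L2)  txn=BusRdX+Flush  M[L2]=18
step 16: P1: load  L2  ⟶  OSI  (L2)  txn=BusRd  M[L2]=18
step 17: P0: store L2 := 87  ⟶  MII  (L2)  txn=BusUpgr  M[L2]=18
step 18: P0: load  L1  ⟶  SIO  (L1)  txn=BusRd  M[L1]=79
step 19: P2: load  L2  ⟶  OIS  (L2)  txn=BusRd  M[L2]=18
step 20: P0: store L0 := 62  ⟶  MII  (L0)  txn=BusRdX+Flush  M[L0]=68
step 21: P2: load  L0  ⟶  OIS  (L0)  txn=BusRd  M[L0]=68
step 22: P2: load  L2  ⟶  OIS  (L2)  txn=∅  M[L2]=18
step 23: P0: store L1 := 62  ⟶  MII  (L1)  txn=BusUpgr+Flush  M[L1]=56
step 24: P0: load  L0  ⟶  OIS  (L0)  txn=∅  M[L0]=68
step 25: P2: store L2 := 15  ⟶  IIM  (L2)  txn=BusUpgr+Flush  M[L2]=87
step 26: P2: load  L2  ⟶  IIM  (L2)  txn=∅  M[L2]=87
step 27: P2: store L2 := 41  ⟶  IIM  (L2)  txn=∅  M[L2]=87
step 28: P1: store L2 := 97  ⟶  IMI  (L2)  txn=BusRdX+Flush  M[L2]=41
step 29: P1: load  L0  ⟶  OSS  (L0)  txn=BusRd  M[L0]=68

invalidations = 4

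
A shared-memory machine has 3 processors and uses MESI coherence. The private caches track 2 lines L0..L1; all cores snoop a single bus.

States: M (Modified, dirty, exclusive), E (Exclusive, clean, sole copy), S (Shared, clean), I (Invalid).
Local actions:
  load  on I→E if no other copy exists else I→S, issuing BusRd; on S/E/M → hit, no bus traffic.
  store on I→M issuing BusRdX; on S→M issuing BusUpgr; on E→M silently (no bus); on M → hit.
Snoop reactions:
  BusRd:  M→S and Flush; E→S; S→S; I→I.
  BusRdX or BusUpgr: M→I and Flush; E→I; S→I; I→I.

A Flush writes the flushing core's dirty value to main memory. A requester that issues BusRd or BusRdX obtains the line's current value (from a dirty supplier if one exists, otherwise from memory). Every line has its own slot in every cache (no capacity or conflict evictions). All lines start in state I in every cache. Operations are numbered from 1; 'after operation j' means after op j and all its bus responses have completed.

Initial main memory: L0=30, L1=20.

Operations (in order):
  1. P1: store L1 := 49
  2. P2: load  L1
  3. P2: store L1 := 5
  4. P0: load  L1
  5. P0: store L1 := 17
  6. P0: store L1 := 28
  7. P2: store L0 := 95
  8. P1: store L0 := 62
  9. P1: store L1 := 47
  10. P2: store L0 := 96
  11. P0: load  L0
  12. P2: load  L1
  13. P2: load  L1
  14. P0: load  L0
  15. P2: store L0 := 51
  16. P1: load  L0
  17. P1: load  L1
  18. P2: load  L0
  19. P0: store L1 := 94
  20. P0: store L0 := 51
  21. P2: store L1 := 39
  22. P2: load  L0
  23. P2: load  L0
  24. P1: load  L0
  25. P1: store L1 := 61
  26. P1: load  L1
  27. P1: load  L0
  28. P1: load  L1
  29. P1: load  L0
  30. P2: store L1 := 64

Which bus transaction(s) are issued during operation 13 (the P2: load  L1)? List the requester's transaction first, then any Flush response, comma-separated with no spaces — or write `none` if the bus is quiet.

bus = none

1. P1: store L1 := 49  bus=[BusRdX]  L1: P0=I P1=M P2=I  mem[L1]=20
2. P2: load  L1  bus=[BusRd,Flush]  L1: P0=I P1=S P2=S  mem[L1]=49
3. P2: store L1 := 5  bus=[BusUpgr]  L1: P0=I P1=I P2=M  mem[L1]=49
4. P0: load  L1  bus=[BusRd,Flush]  L1: P0=S P1=I P2=S  mem[L1]=5
5. P0: store L1 := 17  bus=[BusUpgr]  L1: P0=M P1=I P2=I  mem[L1]=5
6. P0: store L1 := 28  bus=[-]  L1: P0=M P1=I P2=I  mem[L1]=5
7. P2: store L0 := 95  bus=[BusRdX]  L0: P0=I P1=I P2=M  mem[L0]=30
8. P1: store L0 := 62  bus=[BusRdX,Flush]  L0: P0=I P1=M P2=I  mem[L0]=95
9. P1: store L1 := 47  bus=[BusRdX,Flush]  L1: P0=I P1=M P2=I  mem[L1]=28
10. P2: store L0 := 96  bus=[BusRdX,Flush]  L0: P0=I P1=I P2=M  mem[L0]=62
11. P0: load  L0  bus=[BusRd,Flush]  L0: P0=S P1=I P2=S  mem[L0]=96
12. P2: load  L1  bus=[BusRd,Flush]  L1: P0=I P1=S P2=S  mem[L1]=47
13. P2: load  L1  bus=[-]  L1: P0=I P1=S P2=S  mem[L1]=47
14. P0: load  L0  bus=[-]  L0: P0=S P1=I P2=S  mem[L0]=96
15. P2: store L0 := 51  bus=[BusUpgr]  L0: P0=I P1=I P2=M  mem[L0]=96
16. P1: load  L0  bus=[BusRd,Flush]  L0: P0=I P1=S P2=S  mem[L0]=51
17. P1: load  L1  bus=[-]  L1: P0=I P1=S P2=S  mem[L1]=47
18. P2: load  L0  bus=[-]  L0: P0=I P1=S P2=S  mem[L0]=51
19. P0: store L1 := 94  bus=[BusRdX]  L1: P0=M P1=I P2=I  mem[L1]=47
20. P0: store L0 := 51  bus=[BusRdX]  L0: P0=M P1=I P2=I  mem[L0]=51
21. P2: store L1 := 39  bus=[BusRdX,Flush]  L1: P0=I P1=I P2=M  mem[L1]=94
22. P2: load  L0  bus=[BusRd,Flush]  L0: P0=S P1=I P2=S  mem[L0]=51
23. P2: load  L0  bus=[-]  L0: P0=S P1=I P2=S  mem[L0]=51
24. P1: load  L0  bus=[BusRd]  L0: P0=S P1=S P2=S  mem[L0]=51
25. P1: store L1 := 61  bus=[BusRdX,Flush]  L1: P0=I P1=M P2=I  mem[L1]=39
26. P1: load  L1  bus=[-]  L1: P0=I P1=M P2=I  mem[L1]=39
27. P1: load  L0  bus=[-]  L0: P0=S P1=S P2=S  mem[L0]=51
28. P1: load  L1  bus=[-]  L1: P0=I P1=M P2=I  mem[L1]=39
29. P1: load  L0  bus=[-]  L0: P0=S P1=S P2=S  mem[L0]=51
30. P2: store L1 := 64  bus=[BusRdX,Flush]  L1: P0=I P1=I P2=M  mem[L1]=61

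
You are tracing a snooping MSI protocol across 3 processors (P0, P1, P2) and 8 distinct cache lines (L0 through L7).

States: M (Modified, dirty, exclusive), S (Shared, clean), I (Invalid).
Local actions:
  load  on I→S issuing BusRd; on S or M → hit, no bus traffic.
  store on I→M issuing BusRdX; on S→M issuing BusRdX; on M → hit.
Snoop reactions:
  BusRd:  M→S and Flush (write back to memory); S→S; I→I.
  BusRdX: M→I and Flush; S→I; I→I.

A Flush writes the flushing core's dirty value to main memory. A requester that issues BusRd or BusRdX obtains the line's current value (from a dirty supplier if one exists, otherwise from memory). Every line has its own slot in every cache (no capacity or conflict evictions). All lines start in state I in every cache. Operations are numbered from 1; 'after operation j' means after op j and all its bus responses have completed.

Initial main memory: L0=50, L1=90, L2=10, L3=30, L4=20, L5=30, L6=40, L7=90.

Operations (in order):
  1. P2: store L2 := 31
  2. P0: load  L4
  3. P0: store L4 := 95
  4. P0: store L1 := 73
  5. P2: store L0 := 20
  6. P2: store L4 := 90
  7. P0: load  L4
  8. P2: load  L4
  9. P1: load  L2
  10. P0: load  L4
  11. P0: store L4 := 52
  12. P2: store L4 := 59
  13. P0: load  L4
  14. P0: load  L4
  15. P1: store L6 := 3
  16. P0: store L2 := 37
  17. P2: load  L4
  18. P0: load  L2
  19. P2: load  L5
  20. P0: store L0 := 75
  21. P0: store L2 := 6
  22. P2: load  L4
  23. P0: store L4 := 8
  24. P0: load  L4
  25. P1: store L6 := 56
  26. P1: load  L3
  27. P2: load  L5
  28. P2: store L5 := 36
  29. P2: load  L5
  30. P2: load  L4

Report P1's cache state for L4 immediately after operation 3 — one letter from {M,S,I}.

[1] P2: store L2 := 31 | P0:I, P1:I, P2:M(31) | bus: BusRdX
[2] P0: load  L4 | P0:S(20), P1:I, P2:I | bus: BusRd
[3] P0: store L4 := 95 | P0:M(95), P1:I, P2:I | bus: BusRdX
[4] P0: store L1 := 73 | P0:M(73), P1:I, P2:I | bus: BusRdX
[5] P2: store L0 := 20 | P0:I, P1:I, P2:M(20) | bus: BusRdX
[6] P2: store L4 := 90 | P0:I, P1:I, P2:M(90) | bus: BusRdX,Flush
[7] P0: load  L4 | P0:S(90), P1:I, P2:S(90) | bus: BusRd,Flush
[8] P2: load  L4 | P0:S(90), P1:I, P2:S(90) | bus: none
[9] P1: load  L2 | P0:I, P1:S(31), P2:S(31) | bus: BusRd,Flush
[10] P0: load  L4 | P0:S(90), P1:I, P2:S(90) | bus: none
[11] P0: store L4 := 52 | P0:M(52), P1:I, P2:I | bus: BusRdX
[12] P2: store L4 := 59 | P0:I, P1:I, P2:M(59) | bus: BusRdX,Flush
[13] P0: load  L4 | P0:S(59), P1:I, P2:S(59) | bus: BusRd,Flush
[14] P0: load  L4 | P0:S(59), P1:I, P2:S(59) | bus: none
[15] P1: store L6 := 3 | P0:I, P1:M(3), P2:I | bus: BusRdX
[16] P0: store L2 := 37 | P0:M(37), P1:I, P2:I | bus: BusRdX
[17] P2: load  L4 | P0:S(59), P1:I, P2:S(59) | bus: none
[18] P0: load  L2 | P0:M(37), P1:I, P2:I | bus: none
[19] P2: load  L5 | P0:I, P1:I, P2:S(30) | bus: BusRd
[20] P0: store L0 := 75 | P0:M(75), P1:I, P2:I | bus: BusRdX,Flush
[21] P0: store L2 := 6 | P0:M(6), P1:I, P2:I | bus: none
[22] P2: load  L4 | P0:S(59), P1:I, P2:S(59) | bus: none
[23] P0: store L4 := 8 | P0:M(8), P1:I, P2:I | bus: BusRdX
[24] P0: load  L4 | P0:M(8), P1:I, P2:I | bus: none
[25] P1: store L6 := 56 | P0:I, P1:M(56), P2:I | bus: none
[26] P1: load  L3 | P0:I, P1:S(30), P2:I | bus: BusRd
[27] P2: load  L5 | P0:I, P1:I, P2:S(30) | bus: none
[28] P2: store L5 := 36 | P0:I, P1:I, P2:M(36) | bus: BusRdX
[29] P2: load  L5 | P0:I, P1:I, P2:M(36) | bus: none
[30] P2: load  L4 | P0:S(8), P1:I, P2:S(8) | bus: BusRd,Flush

state = I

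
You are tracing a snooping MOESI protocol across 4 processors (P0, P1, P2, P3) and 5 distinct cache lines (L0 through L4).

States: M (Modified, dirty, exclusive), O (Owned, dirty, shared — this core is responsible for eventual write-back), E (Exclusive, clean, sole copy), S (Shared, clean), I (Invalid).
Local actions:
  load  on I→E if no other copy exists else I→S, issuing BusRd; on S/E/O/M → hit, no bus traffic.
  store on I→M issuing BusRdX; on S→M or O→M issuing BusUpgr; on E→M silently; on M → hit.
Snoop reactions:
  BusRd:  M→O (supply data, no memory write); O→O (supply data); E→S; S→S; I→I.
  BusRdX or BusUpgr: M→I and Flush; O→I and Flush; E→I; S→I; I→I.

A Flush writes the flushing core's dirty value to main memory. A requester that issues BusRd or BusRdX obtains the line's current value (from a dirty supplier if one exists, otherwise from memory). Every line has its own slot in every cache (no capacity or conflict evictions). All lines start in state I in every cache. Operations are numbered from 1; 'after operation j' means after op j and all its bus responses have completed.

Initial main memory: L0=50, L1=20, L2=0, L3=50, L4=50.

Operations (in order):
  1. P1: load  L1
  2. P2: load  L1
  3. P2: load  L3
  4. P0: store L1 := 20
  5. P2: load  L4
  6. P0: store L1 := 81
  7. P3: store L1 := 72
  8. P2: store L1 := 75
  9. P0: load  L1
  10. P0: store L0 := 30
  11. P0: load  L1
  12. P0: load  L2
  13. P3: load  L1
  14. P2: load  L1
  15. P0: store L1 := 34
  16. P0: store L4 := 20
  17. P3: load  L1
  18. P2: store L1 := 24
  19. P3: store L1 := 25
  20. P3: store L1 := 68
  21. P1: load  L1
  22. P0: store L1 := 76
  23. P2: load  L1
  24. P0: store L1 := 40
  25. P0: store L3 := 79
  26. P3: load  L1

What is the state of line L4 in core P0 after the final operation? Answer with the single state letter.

state = M

  op1 P1: load  L1 → I/E/I/I on L1; bus BusRd; mem=20
  op2 P2: load  L1 → I/S/S/I on L1; bus BusRd; mem=20
  op3 P2: load  L3 → I/I/E/I on L3; bus BusRd; mem=50
  op4 P0: store L1 := 20 → M/I/I/I on L1; bus BusRdX; mem=20
  op5 P2: load  L4 → I/I/E/I on L4; bus BusRd; mem=50
  op6 P0: store L1 := 81 → M/I/I/I on L1; bus (none); mem=20
  op7 P3: store L1 := 72 → I/I/I/M on L1; bus BusRdX Flush; mem=81
  op8 P2: store L1 := 75 → I/I/M/I on L1; bus BusRdX Flush; mem=72
  op9 P0: load  L1 → S/I/O/I on L1; bus BusRd; mem=72
  op10 P0: store L0 := 30 → M/I/I/I on L0; bus BusRdX; mem=50
  op11 P0: load  L1 → S/I/O/I on L1; bus (none); mem=72
  op12 P0: load  L2 → E/I/I/I on L2; bus BusRd; mem=0
  op13 P3: load  L1 → S/I/O/S on L1; bus BusRd; mem=72
  op14 P2: load  L1 → S/I/O/S on L1; bus (none); mem=72
  op15 P0: store L1 := 34 → M/I/I/I on L1; bus BusUpgr Flush; mem=75
  op16 P0: store L4 := 20 → M/I/I/I on L4; bus BusRdX; mem=50
  op17 P3: load  L1 → O/I/I/S on L1; bus BusRd; mem=75
  op18 P2: store L1 := 24 → I/I/M/I on L1; bus BusRdX Flush; mem=34
  op19 P3: store L1 := 25 → I/I/I/M on L1; bus BusRdX Flush; mem=24
  op20 P3: store L1 := 68 → I/I/I/M on L1; bus (none); mem=24
  op21 P1: load  L1 → I/S/I/O on L1; bus BusRd; mem=24
  op22 P0: store L1 := 76 → M/I/I/I on L1; bus BusRdX Flush; mem=68
  op23 P2: load  L1 → O/I/S/I on L1; bus BusRd; mem=68
  op24 P0: store L1 := 40 → M/I/I/I on L1; bus BusUpgr; mem=68
  op25 P0: store L3 := 79 → M/I/I/I on L3; bus BusRdX; mem=50
  op26 P3: load  L1 → O/I/I/S on L1; bus BusRd; mem=68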